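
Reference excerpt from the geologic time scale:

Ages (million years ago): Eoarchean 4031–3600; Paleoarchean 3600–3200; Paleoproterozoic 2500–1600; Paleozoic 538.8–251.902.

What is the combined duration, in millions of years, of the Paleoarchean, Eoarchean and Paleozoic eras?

Each duration: Paleoarchean = 400; Eoarchean = 431; Paleozoic = 286.898.
Sum: 400 + 431 + 286.898 = 1117.898 Myr.

1117.898 million years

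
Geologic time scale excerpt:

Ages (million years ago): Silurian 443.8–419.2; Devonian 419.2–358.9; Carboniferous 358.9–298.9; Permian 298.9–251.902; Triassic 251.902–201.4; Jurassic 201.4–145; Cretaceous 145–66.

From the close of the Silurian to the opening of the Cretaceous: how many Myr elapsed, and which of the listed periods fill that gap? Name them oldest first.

The Silurian closes at 419.2 Ma and the Cretaceous opens at 145 Ma, so the interval is 419.2 − 145 = 274.2 Myr.
A period fits inside if it starts at or after 419.2 Ma and ends at or before 145 Ma; oldest first that gives Devonian, Carboniferous, Permian, Triassic, Jurassic.

274.2 million years; Devonian, Carboniferous, Permian, Triassic, Jurassic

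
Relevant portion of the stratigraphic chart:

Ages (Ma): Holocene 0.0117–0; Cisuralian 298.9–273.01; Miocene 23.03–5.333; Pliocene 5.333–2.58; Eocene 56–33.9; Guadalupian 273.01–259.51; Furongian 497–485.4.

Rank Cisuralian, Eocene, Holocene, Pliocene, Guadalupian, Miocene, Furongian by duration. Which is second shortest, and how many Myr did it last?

Pliocene, 2.753 million years

Durations: Cisuralian 25.89; Eocene 22.1; Holocene 0.0117; Pliocene 2.753; Guadalupian 13.5; Miocene 17.697; Furongian 11.6 Myr.
Sorted shortest-first: Holocene (0.0117), Pliocene (2.753), Furongian (11.6), Guadalupian (13.5), Miocene (17.697), Eocene (22.1), Cisuralian (25.89).
The second shortest is Pliocene at 2.753 Myr.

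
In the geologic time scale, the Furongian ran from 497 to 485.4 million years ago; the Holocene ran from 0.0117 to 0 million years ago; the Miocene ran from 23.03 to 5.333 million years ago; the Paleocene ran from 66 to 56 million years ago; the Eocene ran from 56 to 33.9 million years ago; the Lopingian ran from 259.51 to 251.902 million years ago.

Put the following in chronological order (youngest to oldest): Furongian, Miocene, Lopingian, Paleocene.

Miocene → Paleocene → Lopingian → Furongian

The oldest of these is Furongian (starts 497 Ma) and the youngest is Miocene (ends 5.333 Ma).
In between, by decreasing start age: Lopingian (259.51), Paleocene (66).
Listing youngest first means reversing that sequence.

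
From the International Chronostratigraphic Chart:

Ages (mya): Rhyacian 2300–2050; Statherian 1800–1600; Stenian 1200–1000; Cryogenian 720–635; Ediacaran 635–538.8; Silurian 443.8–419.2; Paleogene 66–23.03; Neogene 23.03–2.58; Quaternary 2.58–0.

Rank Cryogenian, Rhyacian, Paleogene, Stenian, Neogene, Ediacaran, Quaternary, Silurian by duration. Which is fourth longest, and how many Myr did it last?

Start − end for each: Cryogenian 720 − 635 = 85; Rhyacian 2300 − 2050 = 250; Paleogene 66 − 23.03 = 42.97; Stenian 1200 − 1000 = 200; Neogene 23.03 − 2.58 = 20.45; Ediacaran 635 − 538.8 = 96.2; Quaternary 2.58 − 0 = 2.58; Silurian 443.8 − 419.2 = 24.6.
Ranking these from longest: Rhyacian > Stenian > Ediacaran > Cryogenian > Paleogene > Silurian > Neogene > Quaternary.
Position 4 in that ranking is Cryogenian, which lasted 85 Myr.

Cryogenian, 85 million years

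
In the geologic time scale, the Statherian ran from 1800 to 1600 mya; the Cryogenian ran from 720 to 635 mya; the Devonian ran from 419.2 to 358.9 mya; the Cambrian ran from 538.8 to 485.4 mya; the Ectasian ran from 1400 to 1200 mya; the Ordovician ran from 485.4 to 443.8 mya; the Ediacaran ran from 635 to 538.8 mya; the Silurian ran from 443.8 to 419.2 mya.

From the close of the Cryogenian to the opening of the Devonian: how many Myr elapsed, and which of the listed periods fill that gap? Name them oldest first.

The Cryogenian closes at 635 Ma and the Devonian opens at 419.2 Ma, so the interval is 635 − 419.2 = 215.8 Myr.
A period fits inside if it starts at or after 635 Ma and ends at or before 419.2 Ma; oldest first that gives Ediacaran, Cambrian, Ordovician, Silurian.

215.8 million years; Ediacaran, Cambrian, Ordovician, Silurian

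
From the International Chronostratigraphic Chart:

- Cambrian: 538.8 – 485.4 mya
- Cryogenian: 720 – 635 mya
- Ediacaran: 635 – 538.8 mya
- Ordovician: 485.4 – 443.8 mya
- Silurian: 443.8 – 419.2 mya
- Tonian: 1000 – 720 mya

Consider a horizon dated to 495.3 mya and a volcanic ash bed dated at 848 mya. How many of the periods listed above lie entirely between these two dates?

2

The older date is 848 Ma and the younger is 495.3 Ma.
Periods with start < 848 and end > 495.3 Ma: Cryogenian (720–635), Ediacaran (635–538.8).
That is 2 complete periods.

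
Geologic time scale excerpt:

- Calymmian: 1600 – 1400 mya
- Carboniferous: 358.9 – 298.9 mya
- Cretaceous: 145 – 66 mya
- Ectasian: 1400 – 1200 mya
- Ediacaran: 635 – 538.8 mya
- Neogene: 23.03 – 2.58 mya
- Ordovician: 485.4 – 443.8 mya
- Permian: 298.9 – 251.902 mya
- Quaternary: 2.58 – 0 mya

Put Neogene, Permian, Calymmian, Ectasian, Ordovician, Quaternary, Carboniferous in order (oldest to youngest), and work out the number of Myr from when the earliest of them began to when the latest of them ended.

Calymmian, Ectasian, Ordovician, Carboniferous, Permian, Neogene, Quaternary; total span 1600 Myr

From the excerpt: Neogene 23.03–2.58; Permian 298.9–251.902; Calymmian 1600–1400; Ectasian 1400–1200; Ordovician 485.4–443.8; Quaternary 2.58–0; Carboniferous 358.9–298.9 (Ma).
Larger Ma is earlier, so the oldest is Calymmian and the youngest is Quaternary; oldest to youngest: Calymmian, Ectasian, Ordovician, Carboniferous, Permian, Neogene, Quaternary.
Oldest start 1600 minus youngest end 0 gives 1600 Myr overall.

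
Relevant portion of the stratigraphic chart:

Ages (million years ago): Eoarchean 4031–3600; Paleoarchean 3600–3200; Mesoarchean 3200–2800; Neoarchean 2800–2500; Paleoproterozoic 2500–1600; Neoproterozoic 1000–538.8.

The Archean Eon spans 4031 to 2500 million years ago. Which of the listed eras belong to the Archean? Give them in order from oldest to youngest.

Eoarchean, Paleoarchean, Mesoarchean, Neoarchean

Eras with both bounds inside 4031–2500 Ma: Eoarchean (4031–3600), Paleoarchean (3600–3200), Mesoarchean (3200–2800), Neoarchean (2800–2500).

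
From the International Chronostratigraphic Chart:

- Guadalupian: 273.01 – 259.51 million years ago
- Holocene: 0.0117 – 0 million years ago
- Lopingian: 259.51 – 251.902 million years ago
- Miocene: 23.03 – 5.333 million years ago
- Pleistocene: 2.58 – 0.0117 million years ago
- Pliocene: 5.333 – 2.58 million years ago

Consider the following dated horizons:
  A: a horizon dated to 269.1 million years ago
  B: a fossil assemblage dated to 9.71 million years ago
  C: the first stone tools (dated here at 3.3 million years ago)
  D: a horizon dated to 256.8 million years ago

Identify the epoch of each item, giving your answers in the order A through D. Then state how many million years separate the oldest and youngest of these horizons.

A — Guadalupian; B — Miocene; C — Pliocene; D — Lopingian; span 265.8 million years

A: 269.1 Ma lies in 273.01–259.51 Ma, so Guadalupian.
B: 9.71 Ma lies in 23.03–5.333 Ma, so Miocene.
C: 3.3 Ma lies in 5.333–2.58 Ma, so Pliocene.
D: 256.8 Ma lies in 259.51–251.902 Ma, so Lopingian.
Oldest = 269.1 Ma, youngest = 3.3 Ma → span 265.8 Myr.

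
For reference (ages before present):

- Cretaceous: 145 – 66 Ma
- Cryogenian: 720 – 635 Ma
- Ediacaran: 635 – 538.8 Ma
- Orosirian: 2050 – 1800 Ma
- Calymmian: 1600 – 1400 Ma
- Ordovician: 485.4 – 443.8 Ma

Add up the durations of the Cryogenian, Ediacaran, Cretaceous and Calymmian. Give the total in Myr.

Duration is start − end for each: (720 − 635) + (635 − 538.8) + (145 − 66) + (1600 − 1400).
That is 85 + 96.2 + 79 + 200, which totals 460.2 million years.

460.2 million years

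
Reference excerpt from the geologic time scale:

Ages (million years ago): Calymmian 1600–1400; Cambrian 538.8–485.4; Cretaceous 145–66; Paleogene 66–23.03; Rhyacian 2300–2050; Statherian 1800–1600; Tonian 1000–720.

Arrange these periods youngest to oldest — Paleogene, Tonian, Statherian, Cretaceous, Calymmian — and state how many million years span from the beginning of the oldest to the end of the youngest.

Start ages (Ma): Statherian 1800, Calymmian 1600, Tonian 1000, Cretaceous 145, Paleogene 66.
Ordered youngest to oldest: Paleogene, Cretaceous, Tonian, Calymmian, Statherian.
Span = 1800 − 23.03 = 1776.97 Myr.

Paleogene, Cretaceous, Tonian, Calymmian, Statherian; total span 1776.97 Myr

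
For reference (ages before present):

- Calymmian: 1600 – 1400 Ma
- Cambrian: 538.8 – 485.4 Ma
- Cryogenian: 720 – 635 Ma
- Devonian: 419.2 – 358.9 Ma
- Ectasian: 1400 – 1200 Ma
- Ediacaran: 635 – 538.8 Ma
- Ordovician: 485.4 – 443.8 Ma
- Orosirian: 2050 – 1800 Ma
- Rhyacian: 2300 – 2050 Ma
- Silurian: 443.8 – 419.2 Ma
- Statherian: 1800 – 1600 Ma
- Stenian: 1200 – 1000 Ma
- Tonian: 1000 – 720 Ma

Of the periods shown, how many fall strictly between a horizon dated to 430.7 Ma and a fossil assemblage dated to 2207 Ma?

10

The older date is 2207 Ma and the younger is 430.7 Ma.
Periods with start < 2207 and end > 430.7 Ma: Orosirian (2050–1800), Statherian (1800–1600), Calymmian (1600–1400), Ectasian (1400–1200), Stenian (1200–1000), Tonian (1000–720), Cryogenian (720–635), Ediacaran (635–538.8), Cambrian (538.8–485.4), Ordovician (485.4–443.8).
That is 10 complete periods.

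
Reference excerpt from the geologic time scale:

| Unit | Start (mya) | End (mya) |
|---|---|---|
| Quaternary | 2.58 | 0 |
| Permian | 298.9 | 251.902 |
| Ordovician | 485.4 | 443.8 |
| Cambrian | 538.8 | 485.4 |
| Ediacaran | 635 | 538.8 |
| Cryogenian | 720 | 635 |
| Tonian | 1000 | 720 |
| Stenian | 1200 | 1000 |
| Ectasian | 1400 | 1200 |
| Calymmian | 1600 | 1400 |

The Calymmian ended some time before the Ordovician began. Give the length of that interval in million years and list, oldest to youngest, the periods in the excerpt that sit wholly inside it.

The Calymmian closes at 1400 Ma and the Ordovician opens at 485.4 Ma, so the interval is 1400 − 485.4 = 914.6 Myr.
A period fits inside if it starts at or after 1400 Ma and ends at or before 485.4 Ma; oldest first that gives Ectasian, Stenian, Tonian, Cryogenian, Ediacaran, Cambrian.

914.6 million years; Ectasian, Stenian, Tonian, Cryogenian, Ediacaran, Cambrian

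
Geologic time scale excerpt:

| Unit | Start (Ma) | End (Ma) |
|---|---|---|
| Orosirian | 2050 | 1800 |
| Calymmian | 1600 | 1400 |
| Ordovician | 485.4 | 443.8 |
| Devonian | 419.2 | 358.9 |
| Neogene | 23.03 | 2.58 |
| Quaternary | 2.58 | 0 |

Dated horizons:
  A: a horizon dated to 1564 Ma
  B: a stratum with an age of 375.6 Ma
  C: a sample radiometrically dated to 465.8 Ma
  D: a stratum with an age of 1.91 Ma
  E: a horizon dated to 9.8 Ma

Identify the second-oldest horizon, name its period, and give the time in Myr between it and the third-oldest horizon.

Sorted oldest-first by Ma: A (1564), C (465.8), B (375.6), E (9.8), D (1.91).
The second oldest is C at 465.8 Ma, which lies in 485.4–443.8 Ma: the Ordovician.
The third oldest is B at 375.6 Ma; separation = |465.8 − 375.6| = 90.2 Myr.

C, in the Ordovician; 90.2 million years to B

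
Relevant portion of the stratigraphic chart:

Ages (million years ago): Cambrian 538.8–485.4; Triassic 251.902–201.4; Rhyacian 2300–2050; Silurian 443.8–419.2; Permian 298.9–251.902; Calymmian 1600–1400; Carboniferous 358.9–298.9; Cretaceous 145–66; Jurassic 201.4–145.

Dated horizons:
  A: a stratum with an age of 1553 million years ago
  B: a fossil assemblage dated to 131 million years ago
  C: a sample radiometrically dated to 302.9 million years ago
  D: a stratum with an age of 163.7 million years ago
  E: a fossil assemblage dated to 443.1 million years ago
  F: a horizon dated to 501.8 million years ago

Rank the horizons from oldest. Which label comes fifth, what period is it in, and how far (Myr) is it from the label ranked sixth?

D, in the Jurassic; 32.7 million years to B

Larger Ma means older, so oldest first: A 1553 > F 501.8 > E 443.1 > C 302.9 > D 163.7 > B 131.
Counting 5 along gives D (163.7 Ma); the excerpt puts that inside the Jurassic, 201.4–145 Ma.
Next in line is B (131 Ma), and 163.7 − 131 = 32.7 Myr.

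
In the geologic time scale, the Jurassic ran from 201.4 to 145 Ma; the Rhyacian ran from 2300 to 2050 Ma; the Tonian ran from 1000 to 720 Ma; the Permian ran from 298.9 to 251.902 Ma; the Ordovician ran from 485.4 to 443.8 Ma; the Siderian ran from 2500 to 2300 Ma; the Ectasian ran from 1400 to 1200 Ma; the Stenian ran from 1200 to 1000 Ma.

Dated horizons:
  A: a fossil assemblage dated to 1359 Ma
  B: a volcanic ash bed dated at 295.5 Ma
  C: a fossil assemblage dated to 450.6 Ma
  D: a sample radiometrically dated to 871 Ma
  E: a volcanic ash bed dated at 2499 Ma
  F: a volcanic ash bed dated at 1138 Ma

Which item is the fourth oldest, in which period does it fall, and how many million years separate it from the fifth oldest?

D, in the Tonian; 420.4 million years to C

Sorted oldest-first by Ma: E (2499), A (1359), F (1138), D (871), C (450.6), B (295.5).
The fourth oldest is D at 871 Ma, which lies in 1000–720 Ma: the Tonian.
The fifth oldest is C at 450.6 Ma; separation = |871 − 450.6| = 420.4 Myr.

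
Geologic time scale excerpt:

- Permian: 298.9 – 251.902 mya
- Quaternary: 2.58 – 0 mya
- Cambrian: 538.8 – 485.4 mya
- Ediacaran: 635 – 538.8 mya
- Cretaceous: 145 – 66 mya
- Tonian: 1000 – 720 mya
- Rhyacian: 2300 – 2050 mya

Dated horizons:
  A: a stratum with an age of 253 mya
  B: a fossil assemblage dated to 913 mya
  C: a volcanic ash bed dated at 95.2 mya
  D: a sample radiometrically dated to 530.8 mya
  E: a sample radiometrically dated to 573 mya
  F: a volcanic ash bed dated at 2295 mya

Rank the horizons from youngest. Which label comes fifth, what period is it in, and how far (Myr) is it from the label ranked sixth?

B, in the Tonian; 1382 million years to F

Smaller Ma means younger, so youngest first: C 95.2 < A 253 < D 530.8 < E 573 < B 913 < F 2295.
Counting 5 along gives B (913 Ma); the excerpt puts that inside the Tonian, 1000–720 Ma.
Next in line is F (2295 Ma), and 2295 − 913 = 1382 Myr.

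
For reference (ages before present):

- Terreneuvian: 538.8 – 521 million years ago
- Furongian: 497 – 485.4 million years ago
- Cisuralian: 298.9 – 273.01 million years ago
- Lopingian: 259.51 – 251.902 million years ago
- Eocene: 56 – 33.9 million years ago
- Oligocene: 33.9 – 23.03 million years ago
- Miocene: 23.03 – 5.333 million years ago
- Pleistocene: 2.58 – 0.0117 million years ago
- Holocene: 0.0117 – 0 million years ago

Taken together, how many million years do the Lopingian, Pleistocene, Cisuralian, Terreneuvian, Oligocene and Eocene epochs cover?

Each duration: Lopingian = 7.608; Pleistocene = 2.5683; Cisuralian = 25.89; Terreneuvian = 17.8; Oligocene = 10.87; Eocene = 22.1.
Sum: 7.608 + 2.5683 + 25.89 + 17.8 + 10.87 + 22.1 = 86.8363 Myr.

86.8363 million years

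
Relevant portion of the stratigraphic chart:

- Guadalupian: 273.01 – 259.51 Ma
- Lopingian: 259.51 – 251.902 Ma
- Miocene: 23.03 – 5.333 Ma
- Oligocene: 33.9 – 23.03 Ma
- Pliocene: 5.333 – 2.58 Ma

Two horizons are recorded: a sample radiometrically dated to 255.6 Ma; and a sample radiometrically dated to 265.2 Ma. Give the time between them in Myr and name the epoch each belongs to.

9.6 million years apart; the first in the Lopingian, the second in the Guadalupian

Elapsed time: 265.2 − 255.6 = 9.6 Myr.
255.6 Ma lies within 259.51–251.902 Ma: Lopingian.
265.2 Ma lies within 273.01–259.51 Ma: Guadalupian.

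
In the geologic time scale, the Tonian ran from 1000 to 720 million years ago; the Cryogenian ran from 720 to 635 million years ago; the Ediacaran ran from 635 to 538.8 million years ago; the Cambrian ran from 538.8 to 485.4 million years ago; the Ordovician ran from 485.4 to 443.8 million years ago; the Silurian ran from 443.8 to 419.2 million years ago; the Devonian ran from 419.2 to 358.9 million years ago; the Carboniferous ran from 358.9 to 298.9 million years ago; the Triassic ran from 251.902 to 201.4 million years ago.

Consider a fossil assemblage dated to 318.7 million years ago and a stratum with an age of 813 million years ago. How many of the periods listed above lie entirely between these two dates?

6

The older date is 813 Ma and the younger is 318.7 Ma.
Periods with start < 813 and end > 318.7 Ma: Cryogenian (720–635), Ediacaran (635–538.8), Cambrian (538.8–485.4), Ordovician (485.4–443.8), Silurian (443.8–419.2), Devonian (419.2–358.9).
That is 6 complete periods.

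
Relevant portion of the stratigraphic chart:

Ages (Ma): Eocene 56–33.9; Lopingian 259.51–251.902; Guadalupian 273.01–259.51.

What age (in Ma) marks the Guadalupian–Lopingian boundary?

The Guadalupian ends and the Lopingian begins at 259.51 Ma.

259.51 Ma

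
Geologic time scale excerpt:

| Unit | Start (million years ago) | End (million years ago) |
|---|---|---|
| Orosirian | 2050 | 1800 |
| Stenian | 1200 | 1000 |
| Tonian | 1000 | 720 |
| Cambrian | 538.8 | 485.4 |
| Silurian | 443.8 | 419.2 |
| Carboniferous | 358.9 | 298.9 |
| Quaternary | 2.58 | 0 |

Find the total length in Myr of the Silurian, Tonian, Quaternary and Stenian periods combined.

507.18 million years

Each duration: Silurian = 24.6; Tonian = 280; Quaternary = 2.58; Stenian = 200.
Sum: 24.6 + 280 + 2.58 + 200 = 507.18 Myr.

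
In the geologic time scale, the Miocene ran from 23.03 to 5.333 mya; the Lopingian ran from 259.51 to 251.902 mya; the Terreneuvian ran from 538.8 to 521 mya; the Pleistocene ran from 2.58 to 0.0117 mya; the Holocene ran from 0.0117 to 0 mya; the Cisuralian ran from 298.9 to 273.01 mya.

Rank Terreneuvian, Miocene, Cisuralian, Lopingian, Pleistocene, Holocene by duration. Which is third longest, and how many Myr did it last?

Durations: Terreneuvian 17.8; Miocene 17.697; Cisuralian 25.89; Lopingian 7.608; Pleistocene 2.5683; Holocene 0.0117 Myr.
Sorted longest-first: Cisuralian (25.89), Terreneuvian (17.8), Miocene (17.697), Lopingian (7.608), Pleistocene (2.5683), Holocene (0.0117).
The third longest is Miocene at 17.697 Myr.

Miocene, 17.697 million years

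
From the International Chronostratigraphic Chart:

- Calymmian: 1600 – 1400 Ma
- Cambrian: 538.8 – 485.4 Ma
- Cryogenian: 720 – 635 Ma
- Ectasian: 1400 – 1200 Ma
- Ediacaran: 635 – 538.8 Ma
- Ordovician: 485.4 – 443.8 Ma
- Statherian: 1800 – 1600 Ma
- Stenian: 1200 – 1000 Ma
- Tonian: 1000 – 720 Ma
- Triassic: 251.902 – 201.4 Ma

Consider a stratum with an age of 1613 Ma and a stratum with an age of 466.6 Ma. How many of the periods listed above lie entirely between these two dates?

7

1613 Ma sits inside the Statherian (1800–1600) and 466.6 Ma inside the Ordovician (485.4–443.8); neither of those is wholly between the two dates.
The listed periods lying completely between them are Calymmian, Ectasian, Stenian, Tonian, Cryogenian, Ediacaran, Cambrian — 7 in all.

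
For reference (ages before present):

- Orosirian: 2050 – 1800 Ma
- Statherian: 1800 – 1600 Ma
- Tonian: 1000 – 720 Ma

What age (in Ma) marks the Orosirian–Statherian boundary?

The Orosirian ends and the Statherian begins at 1800 Ma.

1800 Ma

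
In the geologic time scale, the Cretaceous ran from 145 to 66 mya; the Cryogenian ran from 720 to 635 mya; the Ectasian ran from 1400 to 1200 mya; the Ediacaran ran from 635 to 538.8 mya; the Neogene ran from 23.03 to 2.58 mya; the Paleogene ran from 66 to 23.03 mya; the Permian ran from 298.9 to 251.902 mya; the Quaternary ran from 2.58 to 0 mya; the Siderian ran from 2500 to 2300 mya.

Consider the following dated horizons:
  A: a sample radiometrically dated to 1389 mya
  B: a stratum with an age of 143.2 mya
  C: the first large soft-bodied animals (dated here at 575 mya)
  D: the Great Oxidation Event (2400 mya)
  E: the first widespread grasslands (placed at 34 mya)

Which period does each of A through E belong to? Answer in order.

A — Ectasian; B — Cretaceous; C — Ediacaran; D — Siderian; E — Paleogene

Match each age against the start–end ranges in the excerpt: A = 1389 Ma → Ectasian (1400–1200); B = 143.2 Ma → Cretaceous (145–66); C = 575 Ma → Ediacaran (635–538.8); D = 2400 Ma → Siderian (2500–2300); E = 34 Ma → Paleogene (66–23.03).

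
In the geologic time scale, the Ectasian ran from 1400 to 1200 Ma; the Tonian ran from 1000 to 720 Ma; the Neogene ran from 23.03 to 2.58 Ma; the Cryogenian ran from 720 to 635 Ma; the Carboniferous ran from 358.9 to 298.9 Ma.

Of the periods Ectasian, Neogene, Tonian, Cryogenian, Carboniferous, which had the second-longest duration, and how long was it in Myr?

Ectasian, 200 million years

Durations: Ectasian 200; Neogene 20.45; Tonian 280; Cryogenian 85; Carboniferous 60 Myr.
Sorted longest-first: Tonian (280), Ectasian (200), Cryogenian (85), Carboniferous (60), Neogene (20.45).
The second longest is Ectasian at 200 Myr.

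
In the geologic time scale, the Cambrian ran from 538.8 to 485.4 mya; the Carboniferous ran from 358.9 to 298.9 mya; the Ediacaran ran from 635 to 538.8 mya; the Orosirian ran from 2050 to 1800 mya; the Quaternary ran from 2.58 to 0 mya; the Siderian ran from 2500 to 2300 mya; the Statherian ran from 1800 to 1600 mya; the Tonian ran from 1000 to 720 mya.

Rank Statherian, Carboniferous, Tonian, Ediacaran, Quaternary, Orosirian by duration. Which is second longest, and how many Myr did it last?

Orosirian, 250 million years

Durations: Statherian 200; Carboniferous 60; Tonian 280; Ediacaran 96.2; Quaternary 2.58; Orosirian 250 Myr.
Sorted longest-first: Tonian (280), Orosirian (250), Statherian (200), Ediacaran (96.2), Carboniferous (60), Quaternary (2.58).
The second longest is Orosirian at 250 Myr.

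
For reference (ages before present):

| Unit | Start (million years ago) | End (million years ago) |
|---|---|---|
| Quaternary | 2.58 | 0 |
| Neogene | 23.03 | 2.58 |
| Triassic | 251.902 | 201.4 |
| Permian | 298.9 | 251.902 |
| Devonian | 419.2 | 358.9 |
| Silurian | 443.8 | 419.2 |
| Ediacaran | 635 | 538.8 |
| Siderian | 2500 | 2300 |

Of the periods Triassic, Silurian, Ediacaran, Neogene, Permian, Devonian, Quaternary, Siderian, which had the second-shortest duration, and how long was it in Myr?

Neogene, 20.45 million years

Durations: Triassic 50.502; Silurian 24.6; Ediacaran 96.2; Neogene 20.45; Permian 46.998; Devonian 60.3; Quaternary 2.58; Siderian 200 Myr.
Sorted shortest-first: Quaternary (2.58), Neogene (20.45), Silurian (24.6), Permian (46.998), Triassic (50.502), Devonian (60.3), Ediacaran (96.2), Siderian (200).
The second shortest is Neogene at 20.45 Myr.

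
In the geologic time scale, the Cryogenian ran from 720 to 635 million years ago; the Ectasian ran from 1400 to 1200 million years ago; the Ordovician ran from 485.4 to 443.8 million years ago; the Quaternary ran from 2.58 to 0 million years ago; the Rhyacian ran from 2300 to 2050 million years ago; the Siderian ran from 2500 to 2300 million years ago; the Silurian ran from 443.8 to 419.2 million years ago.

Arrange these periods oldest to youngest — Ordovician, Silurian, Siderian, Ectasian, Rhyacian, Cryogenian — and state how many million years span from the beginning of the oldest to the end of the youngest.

Start ages (Ma): Siderian 2500, Rhyacian 2300, Ectasian 1400, Cryogenian 720, Ordovician 485.4, Silurian 443.8.
Ordered oldest to youngest: Siderian, Rhyacian, Ectasian, Cryogenian, Ordovician, Silurian.
Span = 2500 − 419.2 = 2080.8 Myr.

Siderian, Rhyacian, Ectasian, Cryogenian, Ordovician, Silurian; total span 2080.8 Myr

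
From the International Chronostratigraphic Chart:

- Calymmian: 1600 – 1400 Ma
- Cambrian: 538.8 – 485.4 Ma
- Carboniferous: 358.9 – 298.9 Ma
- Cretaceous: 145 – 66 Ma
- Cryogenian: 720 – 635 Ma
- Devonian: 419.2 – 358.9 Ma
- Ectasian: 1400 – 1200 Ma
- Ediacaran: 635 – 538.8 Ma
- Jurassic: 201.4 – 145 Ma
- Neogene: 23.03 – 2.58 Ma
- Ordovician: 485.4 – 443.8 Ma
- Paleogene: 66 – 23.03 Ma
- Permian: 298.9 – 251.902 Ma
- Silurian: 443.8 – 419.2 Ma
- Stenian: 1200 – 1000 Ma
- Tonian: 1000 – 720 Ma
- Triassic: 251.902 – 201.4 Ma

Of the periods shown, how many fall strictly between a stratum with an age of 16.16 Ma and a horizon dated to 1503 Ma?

1503 Ma sits inside the Calymmian (1600–1400) and 16.16 Ma inside the Neogene (23.03–2.58); neither of those is wholly between the two dates.
The listed periods lying completely between them are Ectasian, Stenian, Tonian, Cryogenian, Ediacaran, Cambrian, Ordovician, Silurian, Devonian, Carboniferous, Permian, Triassic, Jurassic, Cretaceous, Paleogene — 15 in all.

15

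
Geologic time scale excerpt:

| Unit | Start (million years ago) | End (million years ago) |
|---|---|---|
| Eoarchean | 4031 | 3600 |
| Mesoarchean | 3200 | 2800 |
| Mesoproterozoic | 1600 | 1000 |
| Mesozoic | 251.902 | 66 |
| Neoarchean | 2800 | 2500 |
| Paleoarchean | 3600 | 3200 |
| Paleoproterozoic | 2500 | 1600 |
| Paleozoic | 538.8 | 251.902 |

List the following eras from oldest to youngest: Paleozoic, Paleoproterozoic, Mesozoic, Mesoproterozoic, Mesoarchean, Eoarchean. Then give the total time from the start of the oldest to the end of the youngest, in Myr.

Eoarchean → Mesoarchean → Paleoproterozoic → Mesoproterozoic → Paleozoic → Mesozoic; total span 3965 Myr

Start ages (Ma): Eoarchean 4031, Mesoarchean 3200, Paleoproterozoic 2500, Mesoproterozoic 1600, Paleozoic 538.8, Mesozoic 251.902.
Ordered oldest to youngest: Eoarchean, Mesoarchean, Paleoproterozoic, Mesoproterozoic, Paleozoic, Mesozoic.
Span = 4031 − 66 = 3965 Myr.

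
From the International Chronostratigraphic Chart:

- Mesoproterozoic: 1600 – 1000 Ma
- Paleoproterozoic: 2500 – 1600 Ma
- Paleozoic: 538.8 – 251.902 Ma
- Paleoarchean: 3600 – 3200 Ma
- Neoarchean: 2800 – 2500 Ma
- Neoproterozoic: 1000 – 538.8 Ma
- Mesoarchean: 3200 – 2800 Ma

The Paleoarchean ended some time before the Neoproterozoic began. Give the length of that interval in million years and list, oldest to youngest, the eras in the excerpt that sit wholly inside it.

2200 million years; Mesoarchean, Neoarchean, Paleoproterozoic, Mesoproterozoic

End of Paleoarchean = 3200 Ma; start of Neoproterozoic = 1000 Ma.
Gap = 3200 − 1000 = 2200 Myr.
Eras wholly inside 3200–1000 Ma: Mesoarchean (3200–2800), Neoarchean (2800–2500), Paleoproterozoic (2500–1600), Mesoproterozoic (1600–1000).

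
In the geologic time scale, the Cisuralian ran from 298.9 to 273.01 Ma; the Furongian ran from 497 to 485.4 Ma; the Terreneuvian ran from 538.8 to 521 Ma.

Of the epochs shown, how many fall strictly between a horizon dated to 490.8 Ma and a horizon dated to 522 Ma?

Checking each listed span, none has both start < 522 Ma and end > 490.8 Ma — every epoch straddles one of the two dates or lies outside them — so the count is 0.

0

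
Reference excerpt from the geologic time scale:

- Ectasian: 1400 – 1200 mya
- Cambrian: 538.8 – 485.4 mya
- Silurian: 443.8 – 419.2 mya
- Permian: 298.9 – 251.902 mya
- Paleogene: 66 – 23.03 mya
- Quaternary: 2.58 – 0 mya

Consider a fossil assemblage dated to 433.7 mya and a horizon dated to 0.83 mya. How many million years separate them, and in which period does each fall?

432.87 million years apart; the first in the Silurian, the second in the Quaternary

Elapsed time: 433.7 − 0.83 = 432.87 Myr.
433.7 Ma lies within 443.8–419.2 Ma: Silurian.
0.83 Ma lies within 2.58–0 Ma: Quaternary.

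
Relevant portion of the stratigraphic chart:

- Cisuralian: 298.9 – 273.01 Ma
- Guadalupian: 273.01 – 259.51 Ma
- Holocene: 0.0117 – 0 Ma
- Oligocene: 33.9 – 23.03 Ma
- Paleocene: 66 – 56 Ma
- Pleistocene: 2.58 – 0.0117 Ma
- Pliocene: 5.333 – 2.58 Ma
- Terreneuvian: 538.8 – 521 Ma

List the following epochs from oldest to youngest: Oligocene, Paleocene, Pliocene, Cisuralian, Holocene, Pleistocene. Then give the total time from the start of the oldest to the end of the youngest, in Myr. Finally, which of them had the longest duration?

From the excerpt: Oligocene 33.9–23.03; Paleocene 66–56; Pliocene 5.333–2.58; Cisuralian 298.9–273.01; Holocene 0.0117–0; Pleistocene 2.58–0.0117 (Ma).
Larger Ma is earlier, so the oldest is Cisuralian and the youngest is Holocene; oldest to youngest: Cisuralian, Paleocene, Oligocene, Pliocene, Pleistocene, Holocene.
Oldest start 298.9 minus youngest end 0 gives 298.9 Myr overall.
Individual lengths (start − end): Pleistocene 2.5683; Paleocene 10; Cisuralian 25.89; Oligocene 10.87; Pliocene 2.753; Holocene 0.0117. The largest is Cisuralian at 25.89 Myr.

Cisuralian → Paleocene → Oligocene → Pliocene → Pleistocene → Holocene; total span 298.9 Myr; longest is Cisuralian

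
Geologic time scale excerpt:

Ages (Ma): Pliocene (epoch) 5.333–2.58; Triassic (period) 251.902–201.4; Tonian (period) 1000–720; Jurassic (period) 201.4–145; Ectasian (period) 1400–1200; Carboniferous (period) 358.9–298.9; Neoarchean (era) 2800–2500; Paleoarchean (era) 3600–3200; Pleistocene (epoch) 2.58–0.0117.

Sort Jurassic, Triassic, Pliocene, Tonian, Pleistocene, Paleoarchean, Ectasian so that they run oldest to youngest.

Paleoarchean, Ectasian, Tonian, Triassic, Jurassic, Pliocene, Pleistocene

Sorting by start age (descending Ma, since larger Ma = older): Paleoarchean start 3600, Ectasian start 1400, Tonian start 1000, Triassic start 251.902, Jurassic start 201.4, Pliocene start 5.333, Pleistocene start 2.58.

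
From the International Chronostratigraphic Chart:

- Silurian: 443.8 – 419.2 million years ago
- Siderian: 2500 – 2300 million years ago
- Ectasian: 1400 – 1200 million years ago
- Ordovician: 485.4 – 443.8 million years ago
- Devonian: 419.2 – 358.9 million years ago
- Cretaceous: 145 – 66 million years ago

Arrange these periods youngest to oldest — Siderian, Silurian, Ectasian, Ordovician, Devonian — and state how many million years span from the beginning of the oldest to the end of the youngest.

From the excerpt: Siderian 2500–2300; Silurian 443.8–419.2; Ectasian 1400–1200; Ordovician 485.4–443.8; Devonian 419.2–358.9 (Ma).
Larger Ma is earlier, so the oldest is Siderian and the youngest is Devonian; youngest to oldest: Devonian, Silurian, Ordovician, Ectasian, Siderian.
Oldest start 2500 minus youngest end 358.9 gives 2141.1 Myr overall.

Devonian → Silurian → Ordovician → Ectasian → Siderian; total span 2141.1 Myr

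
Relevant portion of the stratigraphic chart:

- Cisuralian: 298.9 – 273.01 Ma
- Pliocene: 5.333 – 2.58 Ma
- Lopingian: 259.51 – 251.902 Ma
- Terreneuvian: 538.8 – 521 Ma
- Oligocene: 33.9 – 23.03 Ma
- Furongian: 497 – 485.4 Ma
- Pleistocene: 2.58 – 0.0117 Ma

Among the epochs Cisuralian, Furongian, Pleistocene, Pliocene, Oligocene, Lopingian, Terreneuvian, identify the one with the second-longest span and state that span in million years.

Start − end for each: Cisuralian 298.9 − 273.01 = 25.89; Furongian 497 − 485.4 = 11.6; Pleistocene 2.58 − 0.0117 = 2.5683; Pliocene 5.333 − 2.58 = 2.753; Oligocene 33.9 − 23.03 = 10.87; Lopingian 259.51 − 251.902 = 7.608; Terreneuvian 538.8 − 521 = 17.8.
Ranking these from longest: Cisuralian > Terreneuvian > Furongian > Oligocene > Lopingian > Pliocene > Pleistocene.
Position 2 in that ranking is Terreneuvian, which lasted 17.8 Myr.

Terreneuvian, 17.8 million years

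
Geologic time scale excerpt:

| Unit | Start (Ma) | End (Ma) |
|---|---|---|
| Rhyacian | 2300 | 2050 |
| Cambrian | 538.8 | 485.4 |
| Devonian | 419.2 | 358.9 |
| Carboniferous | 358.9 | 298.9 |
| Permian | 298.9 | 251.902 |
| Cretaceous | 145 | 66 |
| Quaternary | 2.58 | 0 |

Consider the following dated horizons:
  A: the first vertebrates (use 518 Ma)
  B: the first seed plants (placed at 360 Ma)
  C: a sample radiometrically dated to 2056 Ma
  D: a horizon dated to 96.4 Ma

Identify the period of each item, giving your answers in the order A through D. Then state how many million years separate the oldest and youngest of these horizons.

A — Cambrian; B — Devonian; C — Rhyacian; D — Cretaceous; span 1959.6 million years

A: 518 Ma lies in 538.8–485.4 Ma, so Cambrian.
B: 360 Ma lies in 419.2–358.9 Ma, so Devonian.
C: 2056 Ma lies in 2300–2050 Ma, so Rhyacian.
D: 96.4 Ma lies in 145–66 Ma, so Cretaceous.
Oldest = 2056 Ma, youngest = 96.4 Ma → span 1959.6 Myr.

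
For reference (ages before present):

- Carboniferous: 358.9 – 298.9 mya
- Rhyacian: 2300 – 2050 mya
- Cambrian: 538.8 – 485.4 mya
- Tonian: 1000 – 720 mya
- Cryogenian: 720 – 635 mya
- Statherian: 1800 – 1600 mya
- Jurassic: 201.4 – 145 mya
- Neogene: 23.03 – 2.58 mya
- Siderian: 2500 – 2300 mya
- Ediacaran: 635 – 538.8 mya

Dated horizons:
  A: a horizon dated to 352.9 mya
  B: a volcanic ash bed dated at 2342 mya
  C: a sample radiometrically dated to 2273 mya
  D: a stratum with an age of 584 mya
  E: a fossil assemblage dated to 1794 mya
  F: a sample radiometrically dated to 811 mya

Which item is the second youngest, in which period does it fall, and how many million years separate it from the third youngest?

D, in the Ediacaran; 227 million years to F

Sorted youngest-first by Ma: A (352.9), D (584), F (811), E (1794), C (2273), B (2342).
The second youngest is D at 584 Ma, which lies in 635–538.8 Ma: the Ediacaran.
The third youngest is F at 811 Ma; separation = |584 − 811| = 227 Myr.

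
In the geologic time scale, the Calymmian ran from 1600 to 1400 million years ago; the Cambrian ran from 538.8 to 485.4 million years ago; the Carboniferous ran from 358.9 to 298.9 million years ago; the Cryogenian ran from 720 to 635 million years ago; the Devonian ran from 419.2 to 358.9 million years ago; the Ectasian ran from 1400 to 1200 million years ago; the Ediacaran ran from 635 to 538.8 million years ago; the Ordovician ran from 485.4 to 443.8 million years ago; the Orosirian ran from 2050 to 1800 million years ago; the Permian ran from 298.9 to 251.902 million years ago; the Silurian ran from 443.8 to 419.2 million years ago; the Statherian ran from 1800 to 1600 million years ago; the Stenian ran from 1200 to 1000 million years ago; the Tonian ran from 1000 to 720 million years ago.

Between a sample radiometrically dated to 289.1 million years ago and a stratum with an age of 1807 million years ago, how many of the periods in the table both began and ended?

12

1807 Ma sits inside the Orosirian (2050–1800) and 289.1 Ma inside the Permian (298.9–251.902); neither of those is wholly between the two dates.
The listed periods lying completely between them are Statherian, Calymmian, Ectasian, Stenian, Tonian, Cryogenian, Ediacaran, Cambrian, Ordovician, Silurian, Devonian, Carboniferous — 12 in all.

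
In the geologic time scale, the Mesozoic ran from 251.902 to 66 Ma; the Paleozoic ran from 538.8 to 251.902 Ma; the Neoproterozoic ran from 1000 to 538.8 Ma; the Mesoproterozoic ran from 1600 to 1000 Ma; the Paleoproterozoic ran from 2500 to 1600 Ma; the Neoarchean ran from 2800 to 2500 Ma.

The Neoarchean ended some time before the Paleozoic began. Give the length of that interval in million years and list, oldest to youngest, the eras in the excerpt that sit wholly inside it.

1961.2 million years; Paleoproterozoic, Mesoproterozoic, Neoproterozoic

End of Neoarchean = 2500 Ma; start of Paleozoic = 538.8 Ma.
Gap = 2500 − 538.8 = 1961.2 Myr.
Eras wholly inside 2500–538.8 Ma: Paleoproterozoic (2500–1600), Mesoproterozoic (1600–1000), Neoproterozoic (1000–538.8).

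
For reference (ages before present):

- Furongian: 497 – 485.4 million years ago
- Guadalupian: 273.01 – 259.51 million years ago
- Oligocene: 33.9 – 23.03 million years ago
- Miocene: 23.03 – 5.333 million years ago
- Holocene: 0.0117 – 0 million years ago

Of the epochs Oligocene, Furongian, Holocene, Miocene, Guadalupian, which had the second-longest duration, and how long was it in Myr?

Guadalupian, 13.5 million years

Durations: Oligocene 10.87; Furongian 11.6; Holocene 0.0117; Miocene 17.697; Guadalupian 13.5 Myr.
Sorted longest-first: Miocene (17.697), Guadalupian (13.5), Furongian (11.6), Oligocene (10.87), Holocene (0.0117).
The second longest is Guadalupian at 13.5 Myr.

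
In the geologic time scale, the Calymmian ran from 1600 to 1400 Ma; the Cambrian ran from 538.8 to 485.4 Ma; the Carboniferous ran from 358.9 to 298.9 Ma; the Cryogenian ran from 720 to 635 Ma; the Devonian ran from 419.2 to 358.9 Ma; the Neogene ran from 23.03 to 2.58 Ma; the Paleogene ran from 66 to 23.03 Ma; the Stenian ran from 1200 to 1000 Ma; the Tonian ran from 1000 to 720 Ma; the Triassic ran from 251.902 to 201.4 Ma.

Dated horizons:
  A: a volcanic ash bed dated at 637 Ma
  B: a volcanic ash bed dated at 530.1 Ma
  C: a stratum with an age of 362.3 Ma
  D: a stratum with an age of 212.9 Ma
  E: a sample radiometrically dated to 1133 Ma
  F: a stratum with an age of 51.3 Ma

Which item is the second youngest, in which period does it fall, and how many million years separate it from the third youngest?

D, in the Triassic; 149.4 million years to C

Smaller Ma means younger, so youngest first: F 51.3 < D 212.9 < C 362.3 < B 530.1 < A 637 < E 1133.
Counting 2 along gives D (212.9 Ma); the excerpt puts that inside the Triassic, 251.902–201.4 Ma.
Next in line is C (362.3 Ma), and 362.3 − 212.9 = 149.4 Myr.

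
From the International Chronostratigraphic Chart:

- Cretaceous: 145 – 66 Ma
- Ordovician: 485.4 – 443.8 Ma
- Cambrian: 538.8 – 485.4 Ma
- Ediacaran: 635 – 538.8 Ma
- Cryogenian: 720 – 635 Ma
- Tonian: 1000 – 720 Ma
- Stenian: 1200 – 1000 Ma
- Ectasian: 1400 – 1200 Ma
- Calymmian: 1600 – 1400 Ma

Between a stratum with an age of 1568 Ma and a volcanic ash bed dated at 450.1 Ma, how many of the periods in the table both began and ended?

6

The older date is 1568 Ma and the younger is 450.1 Ma.
Periods with start < 1568 and end > 450.1 Ma: Ectasian (1400–1200), Stenian (1200–1000), Tonian (1000–720), Cryogenian (720–635), Ediacaran (635–538.8), Cambrian (538.8–485.4).
That is 6 complete periods.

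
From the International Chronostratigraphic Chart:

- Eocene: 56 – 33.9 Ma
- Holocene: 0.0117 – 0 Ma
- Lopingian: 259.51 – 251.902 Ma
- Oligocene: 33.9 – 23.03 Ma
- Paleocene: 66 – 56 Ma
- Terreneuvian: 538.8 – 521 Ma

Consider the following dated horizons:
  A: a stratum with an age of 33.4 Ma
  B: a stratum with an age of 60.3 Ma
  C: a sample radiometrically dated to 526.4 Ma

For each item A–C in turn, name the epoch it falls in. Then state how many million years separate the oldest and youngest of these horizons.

Match each age against the start–end ranges in the excerpt: A = 33.4 Ma → Oligocene (33.9–23.03); B = 60.3 Ma → Paleocene (66–56); C = 526.4 Ma → Terreneuvian (538.8–521).
The largest age is 526.4 Ma and the smallest is 33.4 Ma; their difference is 493 Myr.

A — Oligocene; B — Paleocene; C — Terreneuvian; span 493 million years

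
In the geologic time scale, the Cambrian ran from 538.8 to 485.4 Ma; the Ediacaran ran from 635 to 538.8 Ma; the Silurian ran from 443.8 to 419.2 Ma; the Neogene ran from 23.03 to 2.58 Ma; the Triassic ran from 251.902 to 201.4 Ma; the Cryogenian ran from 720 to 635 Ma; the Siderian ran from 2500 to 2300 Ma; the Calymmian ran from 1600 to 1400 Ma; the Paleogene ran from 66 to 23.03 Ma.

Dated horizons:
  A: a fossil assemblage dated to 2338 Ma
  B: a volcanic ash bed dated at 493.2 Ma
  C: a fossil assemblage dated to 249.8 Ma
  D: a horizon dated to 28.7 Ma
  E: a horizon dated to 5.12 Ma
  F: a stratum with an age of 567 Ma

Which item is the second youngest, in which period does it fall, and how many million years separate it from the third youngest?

D, in the Paleogene; 221.1 million years to C

Sorted youngest-first by Ma: E (5.12), D (28.7), C (249.8), B (493.2), F (567), A (2338).
The second youngest is D at 28.7 Ma, which lies in 66–23.03 Ma: the Paleogene.
The third youngest is C at 249.8 Ma; separation = |28.7 − 249.8| = 221.1 Myr.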